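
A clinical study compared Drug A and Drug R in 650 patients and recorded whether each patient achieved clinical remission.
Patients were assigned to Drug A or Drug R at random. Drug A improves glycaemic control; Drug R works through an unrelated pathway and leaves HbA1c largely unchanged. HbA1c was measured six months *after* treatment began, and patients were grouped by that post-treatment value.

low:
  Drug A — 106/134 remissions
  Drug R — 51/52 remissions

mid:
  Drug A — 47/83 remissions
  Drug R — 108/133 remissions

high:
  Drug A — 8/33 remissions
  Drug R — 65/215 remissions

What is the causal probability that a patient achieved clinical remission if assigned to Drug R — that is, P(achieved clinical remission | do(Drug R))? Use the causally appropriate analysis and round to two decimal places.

HbA1c is recorded after the drug and is itself shifted by it — it sits on the causal path from drug to outcome. Conditioning on a mediator would strip out part of the effect we want; the pooled comparison gives the total causal effect.
So P(outcome | do(Drug R)) is just the pooled rate for Drug R: 224/400 = 0.560.

0.56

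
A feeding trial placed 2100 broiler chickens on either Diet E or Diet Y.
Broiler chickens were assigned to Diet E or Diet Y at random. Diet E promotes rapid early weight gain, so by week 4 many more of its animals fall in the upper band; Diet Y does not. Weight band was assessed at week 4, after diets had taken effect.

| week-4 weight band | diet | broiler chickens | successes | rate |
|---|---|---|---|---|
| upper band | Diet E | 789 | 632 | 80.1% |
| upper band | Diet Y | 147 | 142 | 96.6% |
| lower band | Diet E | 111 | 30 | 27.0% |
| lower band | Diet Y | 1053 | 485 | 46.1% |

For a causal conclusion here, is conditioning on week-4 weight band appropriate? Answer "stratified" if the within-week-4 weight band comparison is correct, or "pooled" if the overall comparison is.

pooled

Stratifying would compare diets among broiler chickens the diets themselves sorted into week-4 weight band groups — a form of selection on an intermediate. The unconditioned pooled rates give the total causal effect.
Pooled: Diet E 73.6% vs Diet Y 52.2%; Diet E is higher overall.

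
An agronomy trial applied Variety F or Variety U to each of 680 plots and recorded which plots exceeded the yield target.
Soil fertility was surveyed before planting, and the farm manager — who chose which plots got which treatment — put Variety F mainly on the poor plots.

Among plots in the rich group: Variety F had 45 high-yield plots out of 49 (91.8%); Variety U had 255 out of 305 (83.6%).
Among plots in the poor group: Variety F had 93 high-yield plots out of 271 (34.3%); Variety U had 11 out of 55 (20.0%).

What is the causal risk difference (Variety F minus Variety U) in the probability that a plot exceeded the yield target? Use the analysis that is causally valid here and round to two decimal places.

Within every soil fertility level Variety F has the higher rate, yet pooled Variety U does — Simpson's reversal.
Soil fertility is set before the variety has any effect — it is not caused by the variety — and it independently drives the outcome. That makes it a confounder, so the causal comparison is within soil fertility levels.
Adjusting over the population distribution of soil fertility: 0.521·(0.918−0.836) + 0.479·(0.343−0.200) = +0.111.

+0.11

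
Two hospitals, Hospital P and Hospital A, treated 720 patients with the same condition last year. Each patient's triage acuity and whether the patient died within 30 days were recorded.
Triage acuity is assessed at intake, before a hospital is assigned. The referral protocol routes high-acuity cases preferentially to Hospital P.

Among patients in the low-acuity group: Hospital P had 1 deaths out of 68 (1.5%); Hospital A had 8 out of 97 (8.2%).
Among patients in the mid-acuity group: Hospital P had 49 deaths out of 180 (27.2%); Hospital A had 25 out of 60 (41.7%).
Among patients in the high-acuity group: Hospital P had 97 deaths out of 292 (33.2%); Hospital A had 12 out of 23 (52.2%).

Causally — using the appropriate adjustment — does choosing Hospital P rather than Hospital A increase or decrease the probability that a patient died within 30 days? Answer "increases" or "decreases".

decreases

The imbalance in triage acuity arose from how patients were allocated, not from anything the hospital did; and triage acuity independently affects the outcome. The pooled gap is confounded — condition on triage acuity.
Within each level — low-acuity: 1.5% vs 8.2%; mid-acuity: 27.2% vs 41.7%; high-acuity: 33.2% vs 52.2% — Hospital P is lower every time.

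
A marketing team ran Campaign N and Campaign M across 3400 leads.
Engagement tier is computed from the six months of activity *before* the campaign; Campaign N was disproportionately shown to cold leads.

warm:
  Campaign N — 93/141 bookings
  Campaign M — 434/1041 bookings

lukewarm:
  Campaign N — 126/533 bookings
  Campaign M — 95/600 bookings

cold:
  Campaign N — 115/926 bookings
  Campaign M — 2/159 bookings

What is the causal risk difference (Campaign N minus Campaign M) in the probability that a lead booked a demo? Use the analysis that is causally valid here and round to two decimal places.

Engagement tier is set before the campaign has any effect — it is not caused by the campaign — and it independently drives the outcome. That makes it a confounder, so the causal comparison is within engagement tier levels.
Adjusting over the population distribution of engagement tier: 0.348·(0.660−0.417) + 0.333·(0.236−0.158) + 0.319·(0.124−0.013) = +0.146.

+0.15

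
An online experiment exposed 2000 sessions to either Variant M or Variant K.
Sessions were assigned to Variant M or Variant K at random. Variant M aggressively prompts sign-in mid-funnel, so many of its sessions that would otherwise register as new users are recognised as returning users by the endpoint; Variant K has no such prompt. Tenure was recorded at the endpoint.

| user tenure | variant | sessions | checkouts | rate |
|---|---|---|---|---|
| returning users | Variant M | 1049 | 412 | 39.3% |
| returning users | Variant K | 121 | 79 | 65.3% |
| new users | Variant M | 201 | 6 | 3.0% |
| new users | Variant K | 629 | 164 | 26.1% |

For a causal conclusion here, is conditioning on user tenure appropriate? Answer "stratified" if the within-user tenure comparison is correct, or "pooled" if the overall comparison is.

pooled

The distribution of user tenure is itself part of what the variant does — it is an intermediate outcome. Holding it fixed would remove that part of the effect; the total effect is the pooled difference.
Pooled: Variant M 33.4% vs Variant K 32.4%; Variant M is higher overall.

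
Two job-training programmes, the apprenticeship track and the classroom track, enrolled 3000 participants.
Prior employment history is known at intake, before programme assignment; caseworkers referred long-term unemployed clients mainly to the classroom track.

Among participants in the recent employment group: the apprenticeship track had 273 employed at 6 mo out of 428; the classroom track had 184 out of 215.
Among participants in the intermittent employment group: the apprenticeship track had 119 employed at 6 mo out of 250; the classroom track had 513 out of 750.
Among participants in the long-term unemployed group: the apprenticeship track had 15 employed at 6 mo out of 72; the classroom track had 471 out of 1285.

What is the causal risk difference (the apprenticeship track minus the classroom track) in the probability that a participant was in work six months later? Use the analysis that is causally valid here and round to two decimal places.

-0.19

The prior employment history-specific comparison favours the classroom track throughout, but the pooled figures favour the apprenticeship track. The question is whether to condition on prior employment history.
Prior employment history satisfies the back-door criterion: it is not a descendant of the programme, and it blocks the spurious path from programme to outcome. Adjusting for it (i.e., using the within-prior employment history rates) gives the causal effect.
Adjusting over the population distribution of prior employment history: 0.214·(0.638−0.856) + 0.333·(0.476−0.684) + 0.452·(0.208−0.367) = -0.188.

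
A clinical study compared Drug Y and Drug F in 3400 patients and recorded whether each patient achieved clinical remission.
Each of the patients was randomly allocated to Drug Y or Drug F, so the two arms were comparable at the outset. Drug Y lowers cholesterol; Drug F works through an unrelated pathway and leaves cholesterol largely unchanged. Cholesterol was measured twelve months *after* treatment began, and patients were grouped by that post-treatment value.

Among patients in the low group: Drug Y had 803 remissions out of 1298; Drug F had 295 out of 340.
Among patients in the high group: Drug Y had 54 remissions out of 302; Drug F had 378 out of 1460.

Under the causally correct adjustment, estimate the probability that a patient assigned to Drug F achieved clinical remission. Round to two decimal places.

Drug F is higher inside every cholesterol stratum but Drug Y is higher in aggregate. Whether to stratify depends on how cholesterol relates to the drug.
Cholesterol lies on the pathway drug → cholesterol → outcome, so adjusting for it blocks the indirect effect. For the total causal effect of drug, use the unadjusted pooled rates.
So P(outcome | do(Drug F)) is just the pooled rate for Drug F: 673/1800 = 0.374.

0.37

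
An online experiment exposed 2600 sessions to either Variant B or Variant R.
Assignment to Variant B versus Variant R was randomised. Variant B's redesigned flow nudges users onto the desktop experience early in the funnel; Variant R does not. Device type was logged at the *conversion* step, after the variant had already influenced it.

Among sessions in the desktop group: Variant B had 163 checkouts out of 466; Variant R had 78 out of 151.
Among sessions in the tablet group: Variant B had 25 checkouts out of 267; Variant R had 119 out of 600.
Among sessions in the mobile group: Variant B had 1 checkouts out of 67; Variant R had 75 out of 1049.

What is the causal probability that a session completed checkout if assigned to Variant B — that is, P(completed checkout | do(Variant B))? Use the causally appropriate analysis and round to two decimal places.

Device type is downstream of the variant. One should not condition on a consequence of treatment, so the overall rates are the right comparison.
So P(outcome | do(Variant B)) is just the pooled rate for Variant B: 189/800 = 0.236.

0.24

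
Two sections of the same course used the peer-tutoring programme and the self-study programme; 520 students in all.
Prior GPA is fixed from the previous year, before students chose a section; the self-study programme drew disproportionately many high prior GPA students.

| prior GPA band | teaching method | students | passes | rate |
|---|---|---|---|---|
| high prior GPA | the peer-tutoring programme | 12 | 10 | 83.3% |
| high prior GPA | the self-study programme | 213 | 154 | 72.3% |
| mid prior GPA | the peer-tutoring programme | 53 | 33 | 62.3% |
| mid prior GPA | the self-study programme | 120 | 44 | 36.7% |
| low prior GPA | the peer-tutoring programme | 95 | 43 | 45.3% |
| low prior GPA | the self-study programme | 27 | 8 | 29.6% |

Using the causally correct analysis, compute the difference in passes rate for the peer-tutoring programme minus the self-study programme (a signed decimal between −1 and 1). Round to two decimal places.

Since prior GPA band is a pre-existing factor (not a product of the teaching method) and it affects the outcome on its own, it is a confounder. The stratified rates, not the pooled rate, identify the causal effect.
Adjusting over the population distribution of prior GPA band: 0.433·(0.833−0.723) + 0.333·(0.623−0.367) + 0.235·(0.453−0.296) = +0.170.

+0.17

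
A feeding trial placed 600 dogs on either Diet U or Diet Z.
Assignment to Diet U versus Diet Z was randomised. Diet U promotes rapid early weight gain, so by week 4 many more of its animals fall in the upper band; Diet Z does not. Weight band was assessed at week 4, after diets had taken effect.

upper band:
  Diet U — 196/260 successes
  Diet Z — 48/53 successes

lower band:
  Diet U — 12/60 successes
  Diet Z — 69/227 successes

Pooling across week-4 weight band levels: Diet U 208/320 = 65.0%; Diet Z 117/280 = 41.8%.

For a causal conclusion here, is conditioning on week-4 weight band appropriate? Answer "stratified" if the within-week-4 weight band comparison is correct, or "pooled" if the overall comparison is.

pooled

The distribution of week-4 weight band is itself part of what the diet does — it is an intermediate outcome. Holding it fixed would remove that part of the effect; the total effect is the pooled difference.
Pooled: Diet U 65.0% vs Diet Z 41.8%; Diet U is higher overall.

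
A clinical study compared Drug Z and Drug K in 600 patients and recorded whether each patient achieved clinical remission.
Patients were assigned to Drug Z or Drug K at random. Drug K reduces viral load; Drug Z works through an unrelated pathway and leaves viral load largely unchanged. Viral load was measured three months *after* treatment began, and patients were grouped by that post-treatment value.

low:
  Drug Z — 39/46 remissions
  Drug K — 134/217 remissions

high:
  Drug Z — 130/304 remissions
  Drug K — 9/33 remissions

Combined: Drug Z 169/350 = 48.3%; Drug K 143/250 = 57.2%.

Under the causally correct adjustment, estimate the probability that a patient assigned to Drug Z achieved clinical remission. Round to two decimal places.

Within every viral load level Drug Z has the higher rate, yet pooled Drug K does — Simpson's reversal.
Viral load lies on the pathway drug → viral load → outcome, so adjusting for it blocks the indirect effect. For the total causal effect of drug, use the unadjusted pooled rates.
So P(outcome | do(Drug Z)) is just the pooled rate for Drug Z: 169/350 = 0.483.

0.48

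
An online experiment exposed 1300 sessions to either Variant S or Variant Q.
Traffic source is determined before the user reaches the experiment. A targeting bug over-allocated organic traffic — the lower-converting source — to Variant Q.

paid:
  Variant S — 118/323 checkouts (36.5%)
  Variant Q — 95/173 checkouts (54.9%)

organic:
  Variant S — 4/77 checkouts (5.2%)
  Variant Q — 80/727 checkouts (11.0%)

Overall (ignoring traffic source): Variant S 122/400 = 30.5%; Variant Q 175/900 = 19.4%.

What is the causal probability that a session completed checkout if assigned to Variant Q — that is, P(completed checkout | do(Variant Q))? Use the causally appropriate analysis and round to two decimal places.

Nothing the variant does changes traffic source; the imbalance is an allocation artefact. With traffic source also predicting the outcome, the pooled figure is confounded, and the within-stratum comparison is the causal one.
Standardising Variant Q to the population traffic source mix: 0.382·95/173 + 0.618·80/727 = 0.278.

0.28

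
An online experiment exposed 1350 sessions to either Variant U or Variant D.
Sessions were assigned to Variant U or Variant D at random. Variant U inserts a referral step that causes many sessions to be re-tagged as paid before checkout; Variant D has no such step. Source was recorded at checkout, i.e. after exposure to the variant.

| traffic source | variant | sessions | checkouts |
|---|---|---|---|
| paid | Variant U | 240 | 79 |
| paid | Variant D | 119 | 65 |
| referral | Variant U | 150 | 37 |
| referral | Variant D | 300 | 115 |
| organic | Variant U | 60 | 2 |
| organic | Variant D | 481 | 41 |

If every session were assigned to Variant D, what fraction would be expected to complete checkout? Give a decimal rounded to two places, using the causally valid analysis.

0.25

The distribution of traffic source is itself part of what the variant does — it is an intermediate outcome. Holding it fixed would remove that part of the effect; the total effect is the pooled difference.
So P(outcome | do(Variant D)) is just the pooled rate for Variant D: 221/900 = 0.246.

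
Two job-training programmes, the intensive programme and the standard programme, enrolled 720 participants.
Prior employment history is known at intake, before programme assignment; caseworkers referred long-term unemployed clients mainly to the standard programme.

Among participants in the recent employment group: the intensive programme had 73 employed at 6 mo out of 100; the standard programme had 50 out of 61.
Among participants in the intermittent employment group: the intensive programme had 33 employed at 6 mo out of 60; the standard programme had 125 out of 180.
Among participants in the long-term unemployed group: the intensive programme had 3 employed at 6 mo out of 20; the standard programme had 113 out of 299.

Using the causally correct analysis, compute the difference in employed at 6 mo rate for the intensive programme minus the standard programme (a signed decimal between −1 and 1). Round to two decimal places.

-0.17

Here prior employment history is a common cause — it drives both which programme a case falls under and the outcome. The crude comparison mixes populations; the stratum-specific rates are the causally relevant ones.
Adjusting over the population distribution of prior employment history: 0.224·(0.730−0.820) + 0.333·(0.550−0.694) + 0.443·(0.150−0.378) = -0.169.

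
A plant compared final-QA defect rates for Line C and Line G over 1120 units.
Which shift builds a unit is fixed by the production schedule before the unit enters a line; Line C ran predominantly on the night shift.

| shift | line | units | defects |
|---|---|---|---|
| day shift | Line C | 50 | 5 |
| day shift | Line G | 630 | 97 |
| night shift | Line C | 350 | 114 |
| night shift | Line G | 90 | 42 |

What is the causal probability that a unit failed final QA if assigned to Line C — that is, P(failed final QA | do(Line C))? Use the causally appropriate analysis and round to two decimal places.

Shift satisfies the back-door criterion: it is not a descendant of the line, and it blocks the spurious path from line to outcome. Adjusting for it (i.e., using the within-shift rates) gives the causal effect.
Standardising Line C to the population shift mix: 0.607·5/50 + 0.393·114/350 = 0.189.

0.19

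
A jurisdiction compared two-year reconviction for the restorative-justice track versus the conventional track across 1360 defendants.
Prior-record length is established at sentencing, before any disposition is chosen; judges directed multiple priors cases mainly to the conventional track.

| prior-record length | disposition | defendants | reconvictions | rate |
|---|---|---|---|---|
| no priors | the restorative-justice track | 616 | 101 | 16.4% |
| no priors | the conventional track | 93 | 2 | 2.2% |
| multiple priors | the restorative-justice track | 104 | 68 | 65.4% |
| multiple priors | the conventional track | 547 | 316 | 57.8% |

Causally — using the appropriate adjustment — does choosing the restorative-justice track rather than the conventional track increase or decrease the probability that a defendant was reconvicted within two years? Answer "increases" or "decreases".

increases

Within every prior-record length level the conventional track has the lower rate, yet pooled the restorative-justice track does — Simpson's reversal.
Prior-record length satisfies the back-door criterion: it is not a descendant of the disposition, and it blocks the spurious path from disposition to outcome. Adjusting for it (i.e., using the within-prior-record length rates) gives the causal effect.
Within each level — no priors: 16.4% vs 2.2%; multiple priors: 65.4% vs 57.8% — the conventional track is lower every time.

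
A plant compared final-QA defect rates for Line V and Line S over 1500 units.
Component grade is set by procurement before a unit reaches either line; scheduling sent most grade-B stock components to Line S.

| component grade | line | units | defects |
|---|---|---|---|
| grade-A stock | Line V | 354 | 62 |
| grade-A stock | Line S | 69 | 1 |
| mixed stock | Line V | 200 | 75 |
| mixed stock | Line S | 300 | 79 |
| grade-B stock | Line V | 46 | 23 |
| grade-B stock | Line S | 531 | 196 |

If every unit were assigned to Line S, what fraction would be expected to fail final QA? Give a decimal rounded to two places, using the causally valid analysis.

Since component grade is a pre-existing factor (not a product of the line) and it affects the outcome on its own, it is a confounder. The stratified rates, not the pooled rate, identify the causal effect.
Standardising Line S to the population component grade mix: 0.282·1/69 + 0.333·79/300 + 0.385·196/531 = 0.234.

0.23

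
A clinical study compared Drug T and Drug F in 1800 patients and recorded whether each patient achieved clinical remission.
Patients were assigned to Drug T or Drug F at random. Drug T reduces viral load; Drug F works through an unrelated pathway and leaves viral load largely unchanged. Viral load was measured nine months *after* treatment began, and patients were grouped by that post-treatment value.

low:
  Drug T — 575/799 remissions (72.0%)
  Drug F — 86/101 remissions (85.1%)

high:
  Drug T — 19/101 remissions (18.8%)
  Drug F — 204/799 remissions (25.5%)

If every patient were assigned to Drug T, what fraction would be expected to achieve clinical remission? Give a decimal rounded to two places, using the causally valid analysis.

Drug F is higher inside every viral load stratum but Drug T is higher in aggregate. Whether to stratify depends on how viral load relates to the drug.
The distribution of viral load is itself part of what the drug does — it is an intermediate outcome. Holding it fixed would remove that part of the effect; the total effect is the pooled difference.
So P(outcome | do(Drug T)) is just the pooled rate for Drug T: 594/900 = 0.660.

0.66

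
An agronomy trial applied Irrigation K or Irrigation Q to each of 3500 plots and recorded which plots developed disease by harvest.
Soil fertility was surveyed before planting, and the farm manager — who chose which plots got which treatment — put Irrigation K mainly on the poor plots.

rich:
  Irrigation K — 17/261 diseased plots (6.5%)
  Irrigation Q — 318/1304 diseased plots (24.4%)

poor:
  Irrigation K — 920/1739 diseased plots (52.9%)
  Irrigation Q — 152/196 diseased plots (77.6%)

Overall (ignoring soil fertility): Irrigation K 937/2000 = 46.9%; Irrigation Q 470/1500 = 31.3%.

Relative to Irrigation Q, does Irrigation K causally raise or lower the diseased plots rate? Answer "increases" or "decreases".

decreases

Irrigation K is lower inside every soil fertility stratum but Irrigation Q is lower in aggregate. Whether to stratify depends on how soil fertility relates to the irrigation.
Since soil fertility is a pre-existing factor (not a product of the irrigation) and it affects the outcome on its own, it is a confounder. The stratified rates, not the pooled rate, identify the causal effect.
Within each level — rich: 6.5% vs 24.4%; poor: 52.9% vs 77.6% — Irrigation K is lower every time.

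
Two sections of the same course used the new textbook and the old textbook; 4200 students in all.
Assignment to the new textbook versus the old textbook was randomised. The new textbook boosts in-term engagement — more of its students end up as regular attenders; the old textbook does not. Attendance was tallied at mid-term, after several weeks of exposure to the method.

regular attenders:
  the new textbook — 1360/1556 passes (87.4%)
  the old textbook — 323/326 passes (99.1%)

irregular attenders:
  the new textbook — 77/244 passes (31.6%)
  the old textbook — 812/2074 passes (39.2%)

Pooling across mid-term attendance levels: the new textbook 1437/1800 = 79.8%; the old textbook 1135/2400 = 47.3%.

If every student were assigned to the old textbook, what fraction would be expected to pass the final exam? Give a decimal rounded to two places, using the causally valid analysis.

0.47

The stratified and pooled comparisons disagree (the old textbook wins within each mid-term attendance; the new textbook wins overall), so the answer turns on the causal role of mid-term attendance.
Mid-term attendance is downstream of the teaching method. One should not condition on a consequence of treatment, so the overall rates are the right comparison.
So P(outcome | do(the old textbook)) is just the pooled rate for the old textbook: 1135/2400 = 0.473.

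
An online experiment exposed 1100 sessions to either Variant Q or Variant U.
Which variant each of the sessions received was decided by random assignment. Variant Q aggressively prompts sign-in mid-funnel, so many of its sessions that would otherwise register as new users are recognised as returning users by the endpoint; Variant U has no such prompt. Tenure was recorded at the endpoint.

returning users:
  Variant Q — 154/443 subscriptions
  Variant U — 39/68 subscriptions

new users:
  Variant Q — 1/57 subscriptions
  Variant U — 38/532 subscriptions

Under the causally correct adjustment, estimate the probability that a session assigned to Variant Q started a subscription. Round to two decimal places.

Within every user tenure level Variant U has the higher rate, yet pooled Variant Q does — Simpson's reversal.
User tenure lies on the pathway variant → user tenure → outcome, so adjusting for it blocks the indirect effect. For the total causal effect of variant, use the unadjusted pooled rates.
So P(outcome | do(Variant Q)) is just the pooled rate for Variant Q: 155/500 = 0.310.

0.31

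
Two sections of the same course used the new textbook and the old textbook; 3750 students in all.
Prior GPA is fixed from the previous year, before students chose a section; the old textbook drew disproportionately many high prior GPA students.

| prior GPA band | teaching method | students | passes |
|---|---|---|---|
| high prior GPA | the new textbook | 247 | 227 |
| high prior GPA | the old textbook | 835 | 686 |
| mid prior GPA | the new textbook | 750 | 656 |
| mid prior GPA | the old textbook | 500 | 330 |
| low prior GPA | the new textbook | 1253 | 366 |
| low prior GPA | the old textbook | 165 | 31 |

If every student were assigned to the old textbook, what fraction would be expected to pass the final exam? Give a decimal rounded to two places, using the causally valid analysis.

0.53

The prior GPA band-specific comparison favours the new textbook throughout, but the pooled figures favour the old textbook. The question is whether to condition on prior GPA band.
Nothing the teaching method does changes prior GPA band; the imbalance is an allocation artefact. With prior GPA band also predicting the outcome, the pooled figure is confounded, and the within-stratum comparison is the causal one.
Standardising the old textbook to the population prior GPA band mix: 0.289·686/835 + 0.333·330/500 + 0.378·31/165 = 0.528.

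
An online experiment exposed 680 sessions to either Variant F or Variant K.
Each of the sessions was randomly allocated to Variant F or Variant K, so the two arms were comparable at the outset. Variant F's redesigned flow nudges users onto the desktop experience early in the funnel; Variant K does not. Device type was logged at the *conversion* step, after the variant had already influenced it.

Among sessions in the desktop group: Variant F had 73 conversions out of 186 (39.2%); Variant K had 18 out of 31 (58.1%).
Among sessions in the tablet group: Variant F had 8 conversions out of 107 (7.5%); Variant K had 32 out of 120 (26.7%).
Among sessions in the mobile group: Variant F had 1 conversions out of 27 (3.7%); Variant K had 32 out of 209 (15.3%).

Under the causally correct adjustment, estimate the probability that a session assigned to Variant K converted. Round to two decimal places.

0.23

The stratified and pooled comparisons disagree (Variant K wins within each device type; Variant F wins overall), so the answer turns on the causal role of device type.
Device type lies on the pathway variant → device type → outcome, so adjusting for it blocks the indirect effect. For the total causal effect of variant, use the unadjusted pooled rates.
So P(outcome | do(Variant K)) is just the pooled rate for Variant K: 82/360 = 0.228.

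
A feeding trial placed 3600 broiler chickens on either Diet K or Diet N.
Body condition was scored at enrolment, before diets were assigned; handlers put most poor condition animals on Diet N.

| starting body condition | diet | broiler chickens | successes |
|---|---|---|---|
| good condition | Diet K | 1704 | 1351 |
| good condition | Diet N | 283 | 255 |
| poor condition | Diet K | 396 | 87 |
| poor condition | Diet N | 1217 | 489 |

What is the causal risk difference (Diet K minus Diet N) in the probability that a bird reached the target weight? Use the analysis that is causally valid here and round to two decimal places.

Starting body condition satisfies the back-door criterion: it is not a descendant of the diet, and it blocks the spurious path from diet to outcome. Adjusting for it (i.e., using the within-starting body condition rates) gives the causal effect.
Adjusting over the population distribution of starting body condition: 0.552·(0.793−0.901) + 0.448·(0.220−0.402) = -0.141.

-0.14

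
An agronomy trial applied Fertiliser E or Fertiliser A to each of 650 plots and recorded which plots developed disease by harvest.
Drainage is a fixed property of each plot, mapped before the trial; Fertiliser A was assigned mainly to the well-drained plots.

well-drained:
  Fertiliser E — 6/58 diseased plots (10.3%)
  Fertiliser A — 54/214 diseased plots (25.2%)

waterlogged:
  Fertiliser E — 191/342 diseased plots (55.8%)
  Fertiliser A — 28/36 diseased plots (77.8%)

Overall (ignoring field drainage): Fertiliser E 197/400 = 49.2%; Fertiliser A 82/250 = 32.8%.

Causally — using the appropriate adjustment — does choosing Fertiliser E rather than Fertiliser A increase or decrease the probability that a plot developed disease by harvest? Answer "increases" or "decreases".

Fertiliser E is lower inside every field drainage stratum but Fertiliser A is lower in aggregate. Whether to stratify depends on how field drainage relates to the fertiliser.
Field drainage satisfies the back-door criterion: it is not a descendant of the fertiliser, and it blocks the spurious path from fertiliser to outcome. Adjusting for it (i.e., using the within-field drainage rates) gives the causal effect.
Within each level — well-drained: 10.3% vs 25.2%; waterlogged: 55.8% vs 77.8% — Fertiliser E is lower every time.

decreases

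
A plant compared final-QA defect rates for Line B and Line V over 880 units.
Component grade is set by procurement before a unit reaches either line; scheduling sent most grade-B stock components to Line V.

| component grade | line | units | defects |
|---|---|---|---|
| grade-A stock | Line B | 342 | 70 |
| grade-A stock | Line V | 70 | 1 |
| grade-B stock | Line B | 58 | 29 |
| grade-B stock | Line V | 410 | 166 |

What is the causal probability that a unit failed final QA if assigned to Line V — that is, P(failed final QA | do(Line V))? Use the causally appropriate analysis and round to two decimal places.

Within every component grade level Line V has the lower rate, yet pooled Line B does — Simpson's reversal.
The imbalance in component grade arose from how units were allocated, not from anything the line did; and component grade independently affects the outcome. The pooled gap is confounded — condition on component grade.
Standardising Line V to the population component grade mix: 0.468·1/70 + 0.532·166/410 = 0.222.

0.22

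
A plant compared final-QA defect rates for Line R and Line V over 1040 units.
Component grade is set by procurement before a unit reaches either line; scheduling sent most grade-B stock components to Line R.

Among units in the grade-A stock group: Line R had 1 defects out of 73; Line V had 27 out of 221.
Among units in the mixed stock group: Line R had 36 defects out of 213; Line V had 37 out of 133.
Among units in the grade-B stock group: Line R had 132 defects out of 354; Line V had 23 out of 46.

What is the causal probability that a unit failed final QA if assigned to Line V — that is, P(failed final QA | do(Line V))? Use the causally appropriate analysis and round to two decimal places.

The component grade-specific comparison favours Line R throughout, but the pooled figures favour Line V. The question is whether to condition on component grade.
Component grade differs across lines for reasons unrelated to any effect of the line itself, and it separately predicts the outcome — a classic confounder. We must compare within component grade levels.
Standardising Line V to the population component grade mix: 0.283·27/221 + 0.333·37/133 + 0.385·23/46 = 0.319.

0.32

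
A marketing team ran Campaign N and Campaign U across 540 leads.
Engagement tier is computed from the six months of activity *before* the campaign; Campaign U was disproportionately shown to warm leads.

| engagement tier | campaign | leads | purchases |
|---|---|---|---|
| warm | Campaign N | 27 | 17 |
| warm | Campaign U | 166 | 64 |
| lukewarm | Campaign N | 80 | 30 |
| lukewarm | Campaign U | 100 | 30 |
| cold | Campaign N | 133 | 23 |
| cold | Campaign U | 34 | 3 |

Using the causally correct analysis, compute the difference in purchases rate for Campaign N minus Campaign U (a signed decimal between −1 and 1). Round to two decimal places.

Since engagement tier is a pre-existing factor (not a product of the campaign) and it affects the outcome on its own, it is a confounder. The stratified rates, not the pooled rate, identify the causal effect.
Adjusting over the population distribution of engagement tier: 0.357·(0.630−0.386) + 0.333·(0.375−0.300) + 0.309·(0.173−0.088) = +0.138.

+0.14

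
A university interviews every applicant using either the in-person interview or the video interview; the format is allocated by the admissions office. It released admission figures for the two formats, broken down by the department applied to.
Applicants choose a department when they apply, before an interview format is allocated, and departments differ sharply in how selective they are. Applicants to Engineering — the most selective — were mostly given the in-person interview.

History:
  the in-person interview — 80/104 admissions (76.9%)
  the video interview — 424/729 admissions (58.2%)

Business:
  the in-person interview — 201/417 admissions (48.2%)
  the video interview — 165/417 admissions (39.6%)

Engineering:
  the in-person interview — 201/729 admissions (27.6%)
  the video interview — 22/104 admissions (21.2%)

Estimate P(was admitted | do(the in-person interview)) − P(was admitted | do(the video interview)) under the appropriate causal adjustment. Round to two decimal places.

+0.11

Since department is a pre-existing factor (not a product of the interview format) and it affects the outcome on its own, it is a confounder. The stratified rates, not the pooled rate, identify the causal effect.
Adjusting over the population distribution of department: 0.333·(0.769−0.582) + 0.334·(0.482−0.396) + 0.333·(0.276−0.212) = +0.113.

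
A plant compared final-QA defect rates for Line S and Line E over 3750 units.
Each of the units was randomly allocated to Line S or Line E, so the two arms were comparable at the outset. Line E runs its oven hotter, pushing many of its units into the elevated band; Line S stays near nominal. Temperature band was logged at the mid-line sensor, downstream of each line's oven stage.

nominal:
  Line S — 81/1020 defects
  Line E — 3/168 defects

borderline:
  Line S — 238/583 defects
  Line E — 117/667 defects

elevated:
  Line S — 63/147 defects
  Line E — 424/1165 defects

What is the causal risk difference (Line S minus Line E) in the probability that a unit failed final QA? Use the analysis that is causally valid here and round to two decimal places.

-0.05

In-process temperature band here is a post-treatment variable shaped by the line; conditioning on it would introduce bias rather than remove it. The overall comparison is the causal one.
The causal difference is the pooled difference: 0.218 − 0.272 = -0.054.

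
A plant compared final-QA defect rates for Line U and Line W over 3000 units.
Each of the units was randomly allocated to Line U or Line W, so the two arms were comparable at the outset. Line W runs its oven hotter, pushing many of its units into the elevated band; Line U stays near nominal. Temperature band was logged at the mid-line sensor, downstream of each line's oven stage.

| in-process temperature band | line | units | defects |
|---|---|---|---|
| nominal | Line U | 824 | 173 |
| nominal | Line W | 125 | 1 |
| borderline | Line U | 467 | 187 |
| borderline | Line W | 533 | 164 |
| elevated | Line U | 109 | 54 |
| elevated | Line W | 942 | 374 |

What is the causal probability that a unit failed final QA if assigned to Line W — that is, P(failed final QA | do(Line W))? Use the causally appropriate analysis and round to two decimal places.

0.34

In-process temperature band lies on the pathway line → in-process temperature band → outcome, so adjusting for it blocks the indirect effect. For the total causal effect of line, use the unadjusted pooled rates.
So P(outcome | do(Line W)) is just the pooled rate for Line W: 539/1600 = 0.337.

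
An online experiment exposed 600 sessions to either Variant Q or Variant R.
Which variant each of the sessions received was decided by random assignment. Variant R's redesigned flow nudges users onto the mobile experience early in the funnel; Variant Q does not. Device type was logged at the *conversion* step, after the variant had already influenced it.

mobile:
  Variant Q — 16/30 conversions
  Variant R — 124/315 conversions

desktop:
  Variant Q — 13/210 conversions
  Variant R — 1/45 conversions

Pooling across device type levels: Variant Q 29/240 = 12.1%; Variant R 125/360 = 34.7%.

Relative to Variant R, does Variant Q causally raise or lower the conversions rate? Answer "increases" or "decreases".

decreases

Within every device type level Variant Q has the higher rate, yet pooled Variant R does — Simpson's reversal.
Device type is downstream of the variant. One should not condition on a consequence of treatment, so the overall rates are the right comparison.
Pooled: Variant Q 12.1% vs Variant R 34.7%; Variant R is higher overall.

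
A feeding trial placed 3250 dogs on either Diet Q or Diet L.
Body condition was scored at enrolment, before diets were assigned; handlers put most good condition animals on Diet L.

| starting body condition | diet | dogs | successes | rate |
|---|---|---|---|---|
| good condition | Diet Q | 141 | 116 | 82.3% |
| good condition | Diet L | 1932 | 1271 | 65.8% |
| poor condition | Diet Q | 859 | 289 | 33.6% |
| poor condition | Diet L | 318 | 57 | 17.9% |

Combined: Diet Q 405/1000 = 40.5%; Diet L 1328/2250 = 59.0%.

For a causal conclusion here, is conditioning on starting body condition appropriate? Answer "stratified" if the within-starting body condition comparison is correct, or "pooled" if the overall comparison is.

The starting body condition-specific comparison favours Diet Q throughout, but the pooled figures favour Diet L. The question is whether to condition on starting body condition.
The imbalance in starting body condition arose from how dogs were allocated, not from anything the diet did; and starting body condition independently affects the outcome. The pooled gap is confounded — condition on starting body condition.
Within each level — good condition: 82.3% vs 65.8%; poor condition: 33.6% vs 17.9% — Diet Q is higher every time.

stratified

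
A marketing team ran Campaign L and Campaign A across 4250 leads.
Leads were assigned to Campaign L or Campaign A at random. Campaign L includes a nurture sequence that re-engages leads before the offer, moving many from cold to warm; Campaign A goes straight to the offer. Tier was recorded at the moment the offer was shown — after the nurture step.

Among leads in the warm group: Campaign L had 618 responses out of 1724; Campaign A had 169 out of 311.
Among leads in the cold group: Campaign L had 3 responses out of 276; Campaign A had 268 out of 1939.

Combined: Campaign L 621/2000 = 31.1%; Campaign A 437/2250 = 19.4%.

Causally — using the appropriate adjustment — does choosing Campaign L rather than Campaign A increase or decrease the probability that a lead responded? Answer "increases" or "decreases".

increases

Engagement tier is downstream of the campaign. One should not condition on a consequence of treatment, so the overall rates are the right comparison.
Pooled: Campaign L 31.1% vs Campaign A 19.4%; Campaign L is higher overall.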